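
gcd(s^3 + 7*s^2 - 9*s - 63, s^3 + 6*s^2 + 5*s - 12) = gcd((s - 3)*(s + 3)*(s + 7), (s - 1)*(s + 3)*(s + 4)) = s + 3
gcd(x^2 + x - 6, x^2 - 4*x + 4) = x - 2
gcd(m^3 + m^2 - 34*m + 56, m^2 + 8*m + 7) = m + 7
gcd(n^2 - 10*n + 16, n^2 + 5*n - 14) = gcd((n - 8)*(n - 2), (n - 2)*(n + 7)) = n - 2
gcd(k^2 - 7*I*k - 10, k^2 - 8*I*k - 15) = k - 5*I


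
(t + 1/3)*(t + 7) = t^2 + 22*t/3 + 7/3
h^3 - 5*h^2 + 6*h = h*(h - 3)*(h - 2)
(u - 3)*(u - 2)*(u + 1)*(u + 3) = u^4 - u^3 - 11*u^2 + 9*u + 18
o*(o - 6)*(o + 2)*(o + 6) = o^4 + 2*o^3 - 36*o^2 - 72*o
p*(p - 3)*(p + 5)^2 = p^4 + 7*p^3 - 5*p^2 - 75*p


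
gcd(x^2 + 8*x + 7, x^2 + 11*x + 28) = x + 7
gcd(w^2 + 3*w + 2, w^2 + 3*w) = 1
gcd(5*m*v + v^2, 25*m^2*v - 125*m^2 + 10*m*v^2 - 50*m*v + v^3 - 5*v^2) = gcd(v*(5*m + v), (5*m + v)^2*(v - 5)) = 5*m + v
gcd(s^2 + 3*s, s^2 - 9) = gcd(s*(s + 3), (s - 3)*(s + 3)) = s + 3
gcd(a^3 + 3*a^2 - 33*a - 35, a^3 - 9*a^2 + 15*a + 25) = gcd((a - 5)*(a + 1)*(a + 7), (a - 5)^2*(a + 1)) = a^2 - 4*a - 5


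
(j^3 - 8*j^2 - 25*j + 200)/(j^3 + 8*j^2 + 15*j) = (j^2 - 13*j + 40)/(j*(j + 3))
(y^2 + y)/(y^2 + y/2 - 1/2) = 2*y/(2*y - 1)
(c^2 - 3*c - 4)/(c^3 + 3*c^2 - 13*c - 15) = (c - 4)/(c^2 + 2*c - 15)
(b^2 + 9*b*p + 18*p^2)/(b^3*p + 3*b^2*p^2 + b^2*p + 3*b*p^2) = (b + 6*p)/(b*p*(b + 1))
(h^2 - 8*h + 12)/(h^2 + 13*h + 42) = (h^2 - 8*h + 12)/(h^2 + 13*h + 42)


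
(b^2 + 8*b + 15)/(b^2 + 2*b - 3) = (b + 5)/(b - 1)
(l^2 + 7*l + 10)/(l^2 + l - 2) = (l + 5)/(l - 1)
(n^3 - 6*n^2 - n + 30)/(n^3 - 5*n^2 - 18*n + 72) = (n^2 - 3*n - 10)/(n^2 - 2*n - 24)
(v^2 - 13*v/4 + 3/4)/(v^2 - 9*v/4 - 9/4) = (4*v - 1)/(4*v + 3)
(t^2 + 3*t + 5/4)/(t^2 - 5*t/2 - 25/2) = (t + 1/2)/(t - 5)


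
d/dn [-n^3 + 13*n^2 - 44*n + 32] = -3*n^2 + 26*n - 44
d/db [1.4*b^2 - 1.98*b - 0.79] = 2.8*b - 1.98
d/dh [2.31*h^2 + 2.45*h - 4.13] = 4.62*h + 2.45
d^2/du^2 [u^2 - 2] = 2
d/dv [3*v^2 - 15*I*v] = 6*v - 15*I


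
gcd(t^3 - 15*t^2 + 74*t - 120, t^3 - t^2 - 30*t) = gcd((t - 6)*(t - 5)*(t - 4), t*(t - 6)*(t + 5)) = t - 6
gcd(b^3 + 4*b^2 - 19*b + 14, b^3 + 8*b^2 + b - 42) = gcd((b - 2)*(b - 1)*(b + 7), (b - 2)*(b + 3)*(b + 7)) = b^2 + 5*b - 14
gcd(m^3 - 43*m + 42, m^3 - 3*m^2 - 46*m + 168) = m^2 + m - 42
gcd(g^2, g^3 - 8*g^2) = g^2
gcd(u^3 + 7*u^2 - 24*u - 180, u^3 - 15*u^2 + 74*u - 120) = u - 5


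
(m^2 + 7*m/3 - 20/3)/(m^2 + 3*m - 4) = (m - 5/3)/(m - 1)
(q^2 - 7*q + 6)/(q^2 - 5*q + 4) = (q - 6)/(q - 4)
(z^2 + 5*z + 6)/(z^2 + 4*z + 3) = (z + 2)/(z + 1)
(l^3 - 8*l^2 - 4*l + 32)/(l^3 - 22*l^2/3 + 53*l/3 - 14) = 3*(l^2 - 6*l - 16)/(3*l^2 - 16*l + 21)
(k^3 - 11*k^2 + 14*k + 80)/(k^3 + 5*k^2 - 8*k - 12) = (k^3 - 11*k^2 + 14*k + 80)/(k^3 + 5*k^2 - 8*k - 12)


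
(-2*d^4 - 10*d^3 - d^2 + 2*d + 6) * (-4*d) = 8*d^5 + 40*d^4 + 4*d^3 - 8*d^2 - 24*d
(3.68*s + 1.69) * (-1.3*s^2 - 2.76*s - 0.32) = -4.784*s^3 - 12.3538*s^2 - 5.842*s - 0.5408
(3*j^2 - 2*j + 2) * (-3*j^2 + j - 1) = -9*j^4 + 9*j^3 - 11*j^2 + 4*j - 2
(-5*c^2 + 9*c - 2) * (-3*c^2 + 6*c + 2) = 15*c^4 - 57*c^3 + 50*c^2 + 6*c - 4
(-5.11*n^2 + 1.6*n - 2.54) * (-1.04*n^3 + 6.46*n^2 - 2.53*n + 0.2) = 5.3144*n^5 - 34.6746*n^4 + 25.9059*n^3 - 21.4784*n^2 + 6.7462*n - 0.508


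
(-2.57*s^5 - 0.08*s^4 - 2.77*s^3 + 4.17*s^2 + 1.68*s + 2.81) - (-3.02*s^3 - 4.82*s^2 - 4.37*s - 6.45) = -2.57*s^5 - 0.08*s^4 + 0.25*s^3 + 8.99*s^2 + 6.05*s + 9.26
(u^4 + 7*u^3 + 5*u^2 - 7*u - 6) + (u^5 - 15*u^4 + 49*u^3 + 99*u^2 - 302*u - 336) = u^5 - 14*u^4 + 56*u^3 + 104*u^2 - 309*u - 342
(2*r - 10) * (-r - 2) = -2*r^2 + 6*r + 20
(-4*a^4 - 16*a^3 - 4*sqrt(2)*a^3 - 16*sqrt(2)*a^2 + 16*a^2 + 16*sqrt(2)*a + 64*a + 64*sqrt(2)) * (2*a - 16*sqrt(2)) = -8*a^5 - 32*a^4 + 56*sqrt(2)*a^4 + 160*a^3 + 224*sqrt(2)*a^3 - 224*sqrt(2)*a^2 + 640*a^2 - 896*sqrt(2)*a - 512*a - 2048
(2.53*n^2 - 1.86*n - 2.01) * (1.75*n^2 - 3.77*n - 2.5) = 4.4275*n^4 - 12.7931*n^3 - 2.8303*n^2 + 12.2277*n + 5.025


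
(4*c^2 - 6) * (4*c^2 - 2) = 16*c^4 - 32*c^2 + 12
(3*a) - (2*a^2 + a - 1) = -2*a^2 + 2*a + 1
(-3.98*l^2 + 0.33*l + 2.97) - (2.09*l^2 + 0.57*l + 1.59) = -6.07*l^2 - 0.24*l + 1.38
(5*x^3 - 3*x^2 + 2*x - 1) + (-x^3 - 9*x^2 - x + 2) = 4*x^3 - 12*x^2 + x + 1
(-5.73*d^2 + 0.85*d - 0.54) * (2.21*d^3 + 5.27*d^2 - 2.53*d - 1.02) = -12.6633*d^5 - 28.3186*d^4 + 17.783*d^3 + 0.848300000000001*d^2 + 0.4992*d + 0.5508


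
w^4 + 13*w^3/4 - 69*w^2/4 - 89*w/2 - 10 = (w - 4)*(w + 1/4)*(w + 2)*(w + 5)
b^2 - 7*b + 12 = (b - 4)*(b - 3)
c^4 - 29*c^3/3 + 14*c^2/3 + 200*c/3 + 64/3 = (c - 8)*(c - 4)*(c + 1/3)*(c + 2)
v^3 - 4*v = v*(v - 2)*(v + 2)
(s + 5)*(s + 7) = s^2 + 12*s + 35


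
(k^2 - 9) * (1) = k^2 - 9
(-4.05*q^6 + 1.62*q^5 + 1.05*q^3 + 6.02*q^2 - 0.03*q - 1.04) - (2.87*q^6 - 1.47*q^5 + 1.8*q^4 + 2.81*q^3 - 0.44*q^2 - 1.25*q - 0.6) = -6.92*q^6 + 3.09*q^5 - 1.8*q^4 - 1.76*q^3 + 6.46*q^2 + 1.22*q - 0.44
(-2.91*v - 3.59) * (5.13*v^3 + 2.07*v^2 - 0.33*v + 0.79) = -14.9283*v^4 - 24.4404*v^3 - 6.471*v^2 - 1.1142*v - 2.8361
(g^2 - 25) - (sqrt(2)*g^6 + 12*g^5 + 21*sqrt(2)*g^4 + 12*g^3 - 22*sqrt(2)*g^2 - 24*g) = -sqrt(2)*g^6 - 12*g^5 - 21*sqrt(2)*g^4 - 12*g^3 + g^2 + 22*sqrt(2)*g^2 + 24*g - 25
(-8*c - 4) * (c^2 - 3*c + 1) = -8*c^3 + 20*c^2 + 4*c - 4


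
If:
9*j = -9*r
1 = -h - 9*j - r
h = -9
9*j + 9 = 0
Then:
No Solution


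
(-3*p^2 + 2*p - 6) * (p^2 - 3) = -3*p^4 + 2*p^3 + 3*p^2 - 6*p + 18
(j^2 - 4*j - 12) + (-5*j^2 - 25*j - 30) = -4*j^2 - 29*j - 42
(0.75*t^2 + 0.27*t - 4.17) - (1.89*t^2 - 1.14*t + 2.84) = -1.14*t^2 + 1.41*t - 7.01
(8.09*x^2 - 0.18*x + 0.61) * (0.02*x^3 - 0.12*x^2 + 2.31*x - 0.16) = 0.1618*x^5 - 0.9744*x^4 + 18.7217*x^3 - 1.7834*x^2 + 1.4379*x - 0.0976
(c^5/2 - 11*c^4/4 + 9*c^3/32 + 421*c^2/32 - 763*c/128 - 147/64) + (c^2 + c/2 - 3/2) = c^5/2 - 11*c^4/4 + 9*c^3/32 + 453*c^2/32 - 699*c/128 - 243/64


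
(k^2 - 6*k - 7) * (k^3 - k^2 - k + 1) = k^5 - 7*k^4 - 2*k^3 + 14*k^2 + k - 7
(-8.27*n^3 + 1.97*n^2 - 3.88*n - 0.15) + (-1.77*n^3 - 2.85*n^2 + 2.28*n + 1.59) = -10.04*n^3 - 0.88*n^2 - 1.6*n + 1.44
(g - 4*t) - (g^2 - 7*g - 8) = -g^2 + 8*g - 4*t + 8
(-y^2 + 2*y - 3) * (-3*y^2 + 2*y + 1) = 3*y^4 - 8*y^3 + 12*y^2 - 4*y - 3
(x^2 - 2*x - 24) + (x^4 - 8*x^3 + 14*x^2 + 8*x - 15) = x^4 - 8*x^3 + 15*x^2 + 6*x - 39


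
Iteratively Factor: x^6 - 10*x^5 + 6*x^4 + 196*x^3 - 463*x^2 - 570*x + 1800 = (x + 4)*(x^5 - 14*x^4 + 62*x^3 - 52*x^2 - 255*x + 450) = (x - 5)*(x + 4)*(x^4 - 9*x^3 + 17*x^2 + 33*x - 90) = (x - 5)^2*(x + 4)*(x^3 - 4*x^2 - 3*x + 18) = (x - 5)^2*(x + 2)*(x + 4)*(x^2 - 6*x + 9) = (x - 5)^2*(x - 3)*(x + 2)*(x + 4)*(x - 3)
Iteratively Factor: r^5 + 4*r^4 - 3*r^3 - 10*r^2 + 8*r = (r - 1)*(r^4 + 5*r^3 + 2*r^2 - 8*r) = (r - 1)*(r + 4)*(r^3 + r^2 - 2*r) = (r - 1)^2*(r + 4)*(r^2 + 2*r) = r*(r - 1)^2*(r + 4)*(r + 2)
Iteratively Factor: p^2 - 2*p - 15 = (p - 5)*(p + 3)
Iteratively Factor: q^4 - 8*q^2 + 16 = (q + 2)*(q^3 - 2*q^2 - 4*q + 8) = (q - 2)*(q + 2)*(q^2 - 4) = (q - 2)*(q + 2)^2*(q - 2)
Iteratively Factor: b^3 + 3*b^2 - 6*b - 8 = (b + 1)*(b^2 + 2*b - 8) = (b - 2)*(b + 1)*(b + 4)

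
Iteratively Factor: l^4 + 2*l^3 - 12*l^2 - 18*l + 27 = (l + 3)*(l^3 - l^2 - 9*l + 9) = (l - 1)*(l + 3)*(l^2 - 9) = (l - 1)*(l + 3)^2*(l - 3)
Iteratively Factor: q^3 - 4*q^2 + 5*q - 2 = (q - 2)*(q^2 - 2*q + 1) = (q - 2)*(q - 1)*(q - 1)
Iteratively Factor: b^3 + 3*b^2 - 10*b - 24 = (b + 2)*(b^2 + b - 12) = (b + 2)*(b + 4)*(b - 3)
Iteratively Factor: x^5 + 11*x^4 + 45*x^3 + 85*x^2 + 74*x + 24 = (x + 2)*(x^4 + 9*x^3 + 27*x^2 + 31*x + 12) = (x + 1)*(x + 2)*(x^3 + 8*x^2 + 19*x + 12) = (x + 1)*(x + 2)*(x + 4)*(x^2 + 4*x + 3) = (x + 1)*(x + 2)*(x + 3)*(x + 4)*(x + 1)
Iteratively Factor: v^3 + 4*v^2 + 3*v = (v)*(v^2 + 4*v + 3) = v*(v + 1)*(v + 3)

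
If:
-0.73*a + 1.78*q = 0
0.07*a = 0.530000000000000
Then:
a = 7.57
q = 3.11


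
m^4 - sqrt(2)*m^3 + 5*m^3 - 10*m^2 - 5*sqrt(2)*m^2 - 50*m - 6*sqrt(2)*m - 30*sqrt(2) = (m + 5)*(m - 3*sqrt(2))*(m + sqrt(2))^2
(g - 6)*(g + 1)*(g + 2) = g^3 - 3*g^2 - 16*g - 12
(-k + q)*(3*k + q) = -3*k^2 + 2*k*q + q^2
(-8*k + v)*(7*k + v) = -56*k^2 - k*v + v^2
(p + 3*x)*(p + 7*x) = p^2 + 10*p*x + 21*x^2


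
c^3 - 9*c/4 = c*(c - 3/2)*(c + 3/2)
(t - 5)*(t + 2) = t^2 - 3*t - 10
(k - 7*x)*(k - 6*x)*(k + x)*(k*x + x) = k^4*x - 12*k^3*x^2 + k^3*x + 29*k^2*x^3 - 12*k^2*x^2 + 42*k*x^4 + 29*k*x^3 + 42*x^4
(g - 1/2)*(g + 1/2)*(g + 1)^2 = g^4 + 2*g^3 + 3*g^2/4 - g/2 - 1/4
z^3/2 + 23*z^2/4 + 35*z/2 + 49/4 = (z/2 + 1/2)*(z + 7/2)*(z + 7)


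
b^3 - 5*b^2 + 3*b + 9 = (b - 3)^2*(b + 1)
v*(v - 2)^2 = v^3 - 4*v^2 + 4*v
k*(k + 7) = k^2 + 7*k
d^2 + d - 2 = (d - 1)*(d + 2)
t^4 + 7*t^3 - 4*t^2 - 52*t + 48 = (t - 2)*(t - 1)*(t + 4)*(t + 6)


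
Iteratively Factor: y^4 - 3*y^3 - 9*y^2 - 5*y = (y)*(y^3 - 3*y^2 - 9*y - 5) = y*(y + 1)*(y^2 - 4*y - 5) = y*(y + 1)^2*(y - 5)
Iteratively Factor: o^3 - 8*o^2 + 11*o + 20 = (o - 5)*(o^2 - 3*o - 4) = (o - 5)*(o + 1)*(o - 4)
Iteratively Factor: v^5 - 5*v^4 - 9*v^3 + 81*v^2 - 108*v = (v - 3)*(v^4 - 2*v^3 - 15*v^2 + 36*v) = (v - 3)*(v + 4)*(v^3 - 6*v^2 + 9*v) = (v - 3)^2*(v + 4)*(v^2 - 3*v) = v*(v - 3)^2*(v + 4)*(v - 3)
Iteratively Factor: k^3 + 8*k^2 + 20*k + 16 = (k + 2)*(k^2 + 6*k + 8) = (k + 2)*(k + 4)*(k + 2)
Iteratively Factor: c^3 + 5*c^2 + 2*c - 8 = (c + 2)*(c^2 + 3*c - 4) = (c + 2)*(c + 4)*(c - 1)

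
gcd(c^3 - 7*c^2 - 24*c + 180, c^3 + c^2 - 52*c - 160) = c + 5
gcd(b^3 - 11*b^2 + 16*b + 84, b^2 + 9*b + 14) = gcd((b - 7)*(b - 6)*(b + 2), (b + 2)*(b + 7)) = b + 2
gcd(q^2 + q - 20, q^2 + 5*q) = q + 5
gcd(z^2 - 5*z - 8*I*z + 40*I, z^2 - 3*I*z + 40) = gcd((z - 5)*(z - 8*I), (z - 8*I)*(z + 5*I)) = z - 8*I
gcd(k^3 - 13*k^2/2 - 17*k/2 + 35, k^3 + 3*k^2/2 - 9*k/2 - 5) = k^2 + k/2 - 5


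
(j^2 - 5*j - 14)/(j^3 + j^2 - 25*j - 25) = (j^2 - 5*j - 14)/(j^3 + j^2 - 25*j - 25)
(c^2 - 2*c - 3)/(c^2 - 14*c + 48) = (c^2 - 2*c - 3)/(c^2 - 14*c + 48)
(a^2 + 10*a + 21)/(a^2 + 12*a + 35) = (a + 3)/(a + 5)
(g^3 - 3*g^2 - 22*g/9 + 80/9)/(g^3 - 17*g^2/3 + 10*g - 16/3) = (g + 5/3)/(g - 1)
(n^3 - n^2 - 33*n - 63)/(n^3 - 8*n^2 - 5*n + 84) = (n + 3)/(n - 4)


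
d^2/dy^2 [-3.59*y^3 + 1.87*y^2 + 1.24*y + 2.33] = 3.74 - 21.54*y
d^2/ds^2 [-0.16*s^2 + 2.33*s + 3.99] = -0.320000000000000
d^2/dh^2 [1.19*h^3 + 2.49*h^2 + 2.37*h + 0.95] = 7.14*h + 4.98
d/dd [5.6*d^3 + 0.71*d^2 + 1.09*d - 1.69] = 16.8*d^2 + 1.42*d + 1.09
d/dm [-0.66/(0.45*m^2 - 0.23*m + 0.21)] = (0.594*m - 0.1518)/(0.45*m^2 - 0.23*m + 0.21)^2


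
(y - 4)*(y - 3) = y^2 - 7*y + 12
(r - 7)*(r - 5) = r^2 - 12*r + 35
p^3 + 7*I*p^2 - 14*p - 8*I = (p + I)*(p + 2*I)*(p + 4*I)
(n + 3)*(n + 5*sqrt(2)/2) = n^2 + 3*n + 5*sqrt(2)*n/2 + 15*sqrt(2)/2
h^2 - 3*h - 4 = (h - 4)*(h + 1)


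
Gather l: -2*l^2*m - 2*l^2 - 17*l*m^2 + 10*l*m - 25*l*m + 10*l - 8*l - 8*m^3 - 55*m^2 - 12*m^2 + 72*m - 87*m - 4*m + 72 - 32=l^2*(-2*m - 2) + l*(-17*m^2 - 15*m + 2) - 8*m^3 - 67*m^2 - 19*m + 40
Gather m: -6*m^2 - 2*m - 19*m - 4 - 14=-6*m^2 - 21*m - 18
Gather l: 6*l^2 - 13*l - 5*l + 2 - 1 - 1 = 6*l^2 - 18*l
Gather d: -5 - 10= -15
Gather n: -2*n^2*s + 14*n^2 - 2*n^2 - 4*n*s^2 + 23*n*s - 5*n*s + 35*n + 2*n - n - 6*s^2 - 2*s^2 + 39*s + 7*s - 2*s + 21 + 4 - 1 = n^2*(12 - 2*s) + n*(-4*s^2 + 18*s + 36) - 8*s^2 + 44*s + 24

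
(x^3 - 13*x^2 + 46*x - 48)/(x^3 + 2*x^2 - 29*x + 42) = (x - 8)/(x + 7)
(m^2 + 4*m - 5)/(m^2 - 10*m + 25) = (m^2 + 4*m - 5)/(m^2 - 10*m + 25)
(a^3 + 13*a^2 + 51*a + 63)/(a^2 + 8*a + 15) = (a^2 + 10*a + 21)/(a + 5)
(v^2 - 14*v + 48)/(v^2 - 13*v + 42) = (v - 8)/(v - 7)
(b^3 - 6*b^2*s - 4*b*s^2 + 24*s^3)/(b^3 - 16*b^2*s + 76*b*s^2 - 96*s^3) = (-b - 2*s)/(-b + 8*s)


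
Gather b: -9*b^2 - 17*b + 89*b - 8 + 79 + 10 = -9*b^2 + 72*b + 81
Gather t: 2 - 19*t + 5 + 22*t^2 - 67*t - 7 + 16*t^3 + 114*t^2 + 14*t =16*t^3 + 136*t^2 - 72*t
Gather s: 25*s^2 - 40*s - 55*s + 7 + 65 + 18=25*s^2 - 95*s + 90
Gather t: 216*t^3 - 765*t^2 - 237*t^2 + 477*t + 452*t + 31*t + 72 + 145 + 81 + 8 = 216*t^3 - 1002*t^2 + 960*t + 306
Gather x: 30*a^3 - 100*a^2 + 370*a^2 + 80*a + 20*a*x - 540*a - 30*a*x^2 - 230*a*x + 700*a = 30*a^3 + 270*a^2 - 30*a*x^2 - 210*a*x + 240*a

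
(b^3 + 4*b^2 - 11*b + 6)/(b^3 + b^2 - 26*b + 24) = (b - 1)/(b - 4)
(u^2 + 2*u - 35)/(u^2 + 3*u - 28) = (u - 5)/(u - 4)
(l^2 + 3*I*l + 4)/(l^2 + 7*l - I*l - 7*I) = (l + 4*I)/(l + 7)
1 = 1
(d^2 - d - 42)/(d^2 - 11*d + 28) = (d + 6)/(d - 4)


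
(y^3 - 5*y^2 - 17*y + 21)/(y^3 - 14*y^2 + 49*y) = (y^2 + 2*y - 3)/(y*(y - 7))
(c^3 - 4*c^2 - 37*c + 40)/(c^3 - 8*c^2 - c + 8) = (c + 5)/(c + 1)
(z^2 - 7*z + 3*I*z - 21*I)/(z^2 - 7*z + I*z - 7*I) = (z + 3*I)/(z + I)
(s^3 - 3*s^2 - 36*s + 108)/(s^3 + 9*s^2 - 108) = (s - 6)/(s + 6)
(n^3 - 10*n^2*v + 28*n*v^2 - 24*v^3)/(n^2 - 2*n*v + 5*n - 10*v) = (n^2 - 8*n*v + 12*v^2)/(n + 5)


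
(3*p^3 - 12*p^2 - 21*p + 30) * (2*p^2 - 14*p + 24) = 6*p^5 - 66*p^4 + 198*p^3 + 66*p^2 - 924*p + 720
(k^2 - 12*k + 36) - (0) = k^2 - 12*k + 36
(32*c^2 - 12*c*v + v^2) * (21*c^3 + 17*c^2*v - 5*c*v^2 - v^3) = 672*c^5 + 292*c^4*v - 343*c^3*v^2 + 45*c^2*v^3 + 7*c*v^4 - v^5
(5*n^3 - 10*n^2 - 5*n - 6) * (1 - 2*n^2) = -10*n^5 + 20*n^4 + 15*n^3 + 2*n^2 - 5*n - 6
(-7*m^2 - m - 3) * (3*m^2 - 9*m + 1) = -21*m^4 + 60*m^3 - 7*m^2 + 26*m - 3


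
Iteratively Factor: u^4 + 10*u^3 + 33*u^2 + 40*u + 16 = (u + 4)*(u^3 + 6*u^2 + 9*u + 4) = (u + 1)*(u + 4)*(u^2 + 5*u + 4) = (u + 1)^2*(u + 4)*(u + 4)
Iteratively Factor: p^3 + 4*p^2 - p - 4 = (p + 4)*(p^2 - 1) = (p - 1)*(p + 4)*(p + 1)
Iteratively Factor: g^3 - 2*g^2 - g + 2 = (g - 2)*(g^2 - 1) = (g - 2)*(g - 1)*(g + 1)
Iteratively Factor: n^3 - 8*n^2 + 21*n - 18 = (n - 3)*(n^2 - 5*n + 6) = (n - 3)*(n - 2)*(n - 3)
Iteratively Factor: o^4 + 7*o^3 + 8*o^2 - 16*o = (o - 1)*(o^3 + 8*o^2 + 16*o) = o*(o - 1)*(o^2 + 8*o + 16) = o*(o - 1)*(o + 4)*(o + 4)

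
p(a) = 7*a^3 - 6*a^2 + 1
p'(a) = 21*a^2 - 12*a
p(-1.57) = -40.88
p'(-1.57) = 70.60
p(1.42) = 8.94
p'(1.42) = 25.30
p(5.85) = 1197.08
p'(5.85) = 648.47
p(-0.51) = -1.49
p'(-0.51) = 11.58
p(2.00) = 33.00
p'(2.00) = 60.00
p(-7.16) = -2876.03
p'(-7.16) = 1162.50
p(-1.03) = -13.01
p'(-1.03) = 34.64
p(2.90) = 121.26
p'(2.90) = 141.81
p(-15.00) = -24974.00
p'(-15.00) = 4905.00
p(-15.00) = -24974.00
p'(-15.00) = 4905.00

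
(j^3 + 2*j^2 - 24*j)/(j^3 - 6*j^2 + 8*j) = (j + 6)/(j - 2)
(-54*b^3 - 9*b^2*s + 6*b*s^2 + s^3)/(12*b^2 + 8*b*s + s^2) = (-9*b^2 + s^2)/(2*b + s)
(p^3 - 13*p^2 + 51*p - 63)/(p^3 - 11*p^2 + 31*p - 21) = (p - 3)/(p - 1)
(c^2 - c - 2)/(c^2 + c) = (c - 2)/c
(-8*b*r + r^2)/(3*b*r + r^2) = (-8*b + r)/(3*b + r)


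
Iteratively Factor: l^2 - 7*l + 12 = (l - 3)*(l - 4)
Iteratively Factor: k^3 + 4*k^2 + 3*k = (k + 3)*(k^2 + k) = (k + 1)*(k + 3)*(k)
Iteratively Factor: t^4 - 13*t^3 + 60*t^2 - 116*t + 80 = (t - 4)*(t^3 - 9*t^2 + 24*t - 20) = (t - 4)*(t - 2)*(t^2 - 7*t + 10) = (t - 5)*(t - 4)*(t - 2)*(t - 2)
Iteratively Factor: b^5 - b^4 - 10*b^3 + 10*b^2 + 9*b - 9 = (b - 1)*(b^4 - 10*b^2 + 9) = (b - 1)*(b + 1)*(b^3 - b^2 - 9*b + 9) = (b - 3)*(b - 1)*(b + 1)*(b^2 + 2*b - 3) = (b - 3)*(b - 1)*(b + 1)*(b + 3)*(b - 1)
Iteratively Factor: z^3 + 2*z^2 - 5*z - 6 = (z + 3)*(z^2 - z - 2) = (z - 2)*(z + 3)*(z + 1)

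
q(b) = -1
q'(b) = 0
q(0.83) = -1.00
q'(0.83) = 0.00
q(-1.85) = -1.00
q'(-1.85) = 0.00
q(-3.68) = -1.00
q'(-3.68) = 0.00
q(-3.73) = -1.00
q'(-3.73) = 0.00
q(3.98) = -1.00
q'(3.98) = 0.00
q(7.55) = -1.00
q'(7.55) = 0.00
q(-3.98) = -1.00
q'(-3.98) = 0.00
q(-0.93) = -1.00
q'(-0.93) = 0.00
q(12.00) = -1.00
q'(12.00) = 0.00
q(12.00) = -1.00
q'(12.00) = 0.00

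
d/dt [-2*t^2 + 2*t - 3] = 2 - 4*t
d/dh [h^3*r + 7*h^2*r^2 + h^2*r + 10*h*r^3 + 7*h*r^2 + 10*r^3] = r*(3*h^2 + 14*h*r + 2*h + 10*r^2 + 7*r)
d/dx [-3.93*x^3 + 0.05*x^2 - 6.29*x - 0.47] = -11.79*x^2 + 0.1*x - 6.29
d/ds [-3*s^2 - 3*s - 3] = -6*s - 3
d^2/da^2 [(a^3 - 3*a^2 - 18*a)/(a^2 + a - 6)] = -16/(a^3 - 6*a^2 + 12*a - 8)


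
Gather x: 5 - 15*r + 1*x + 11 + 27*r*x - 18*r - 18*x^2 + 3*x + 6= -33*r - 18*x^2 + x*(27*r + 4) + 22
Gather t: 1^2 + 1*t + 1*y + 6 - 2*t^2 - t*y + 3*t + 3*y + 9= -2*t^2 + t*(4 - y) + 4*y + 16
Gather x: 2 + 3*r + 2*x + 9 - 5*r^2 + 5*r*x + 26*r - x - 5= -5*r^2 + 29*r + x*(5*r + 1) + 6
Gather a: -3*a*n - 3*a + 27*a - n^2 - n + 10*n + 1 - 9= a*(24 - 3*n) - n^2 + 9*n - 8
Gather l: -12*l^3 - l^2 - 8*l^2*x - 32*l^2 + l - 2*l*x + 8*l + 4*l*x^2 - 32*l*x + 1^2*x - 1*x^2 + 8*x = -12*l^3 + l^2*(-8*x - 33) + l*(4*x^2 - 34*x + 9) - x^2 + 9*x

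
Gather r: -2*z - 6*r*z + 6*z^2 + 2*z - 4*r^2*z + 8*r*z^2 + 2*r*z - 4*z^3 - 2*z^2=-4*r^2*z + r*(8*z^2 - 4*z) - 4*z^3 + 4*z^2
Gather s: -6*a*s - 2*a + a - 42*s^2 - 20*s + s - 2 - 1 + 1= -a - 42*s^2 + s*(-6*a - 19) - 2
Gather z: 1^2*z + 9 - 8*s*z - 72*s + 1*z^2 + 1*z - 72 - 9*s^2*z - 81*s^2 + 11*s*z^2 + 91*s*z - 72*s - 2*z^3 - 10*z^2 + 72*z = -81*s^2 - 144*s - 2*z^3 + z^2*(11*s - 9) + z*(-9*s^2 + 83*s + 74) - 63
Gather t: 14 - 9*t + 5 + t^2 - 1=t^2 - 9*t + 18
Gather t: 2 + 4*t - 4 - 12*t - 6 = -8*t - 8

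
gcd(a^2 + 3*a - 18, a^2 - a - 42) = a + 6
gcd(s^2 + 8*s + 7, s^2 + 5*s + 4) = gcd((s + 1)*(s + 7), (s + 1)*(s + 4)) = s + 1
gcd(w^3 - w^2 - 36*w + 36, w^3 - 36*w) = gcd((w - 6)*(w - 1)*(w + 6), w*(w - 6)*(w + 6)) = w^2 - 36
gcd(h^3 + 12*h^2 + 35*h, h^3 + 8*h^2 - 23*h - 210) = h + 7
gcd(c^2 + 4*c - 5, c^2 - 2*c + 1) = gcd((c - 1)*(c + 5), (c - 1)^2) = c - 1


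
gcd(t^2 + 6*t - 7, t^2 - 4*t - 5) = 1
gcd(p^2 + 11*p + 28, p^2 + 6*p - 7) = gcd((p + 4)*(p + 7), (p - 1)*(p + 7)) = p + 7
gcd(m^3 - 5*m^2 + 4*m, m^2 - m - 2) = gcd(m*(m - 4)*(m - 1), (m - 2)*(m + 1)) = 1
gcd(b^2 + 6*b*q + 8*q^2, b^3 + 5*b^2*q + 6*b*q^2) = b + 2*q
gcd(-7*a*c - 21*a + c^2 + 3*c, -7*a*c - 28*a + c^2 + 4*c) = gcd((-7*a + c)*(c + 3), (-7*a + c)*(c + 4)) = 7*a - c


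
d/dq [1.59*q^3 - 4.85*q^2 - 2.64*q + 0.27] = 4.77*q^2 - 9.7*q - 2.64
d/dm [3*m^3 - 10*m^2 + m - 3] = 9*m^2 - 20*m + 1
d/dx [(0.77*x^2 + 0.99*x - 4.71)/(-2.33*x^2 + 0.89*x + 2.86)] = (2.992*x^2 - 17.5442*x + 7.0233)/(5.4289*x^4 - 4.1474*x^3 - 12.5355*x^2 + 5.0908*x + 8.1796)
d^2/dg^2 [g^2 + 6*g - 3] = 2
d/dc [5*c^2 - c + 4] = 10*c - 1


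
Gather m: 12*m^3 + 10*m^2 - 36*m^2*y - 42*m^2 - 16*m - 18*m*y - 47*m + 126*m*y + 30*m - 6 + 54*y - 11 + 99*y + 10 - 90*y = 12*m^3 + m^2*(-36*y - 32) + m*(108*y - 33) + 63*y - 7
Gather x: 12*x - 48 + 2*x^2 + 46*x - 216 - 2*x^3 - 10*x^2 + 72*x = -2*x^3 - 8*x^2 + 130*x - 264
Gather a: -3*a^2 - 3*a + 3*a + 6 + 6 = 12 - 3*a^2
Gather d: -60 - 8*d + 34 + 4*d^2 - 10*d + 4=4*d^2 - 18*d - 22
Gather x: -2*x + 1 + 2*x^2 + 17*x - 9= 2*x^2 + 15*x - 8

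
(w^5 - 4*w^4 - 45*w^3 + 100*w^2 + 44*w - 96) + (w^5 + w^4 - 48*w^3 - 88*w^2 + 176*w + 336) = 2*w^5 - 3*w^4 - 93*w^3 + 12*w^2 + 220*w + 240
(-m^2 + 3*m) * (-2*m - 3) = 2*m^3 - 3*m^2 - 9*m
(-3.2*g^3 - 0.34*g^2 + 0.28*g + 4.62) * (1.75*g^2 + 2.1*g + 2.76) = -5.6*g^5 - 7.315*g^4 - 9.056*g^3 + 7.7346*g^2 + 10.4748*g + 12.7512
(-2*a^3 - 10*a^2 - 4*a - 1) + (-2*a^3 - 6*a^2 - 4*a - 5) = -4*a^3 - 16*a^2 - 8*a - 6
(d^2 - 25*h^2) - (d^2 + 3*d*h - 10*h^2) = -3*d*h - 15*h^2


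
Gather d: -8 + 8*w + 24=8*w + 16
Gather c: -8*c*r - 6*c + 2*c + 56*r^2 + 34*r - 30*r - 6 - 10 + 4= c*(-8*r - 4) + 56*r^2 + 4*r - 12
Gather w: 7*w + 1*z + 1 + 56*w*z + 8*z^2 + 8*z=w*(56*z + 7) + 8*z^2 + 9*z + 1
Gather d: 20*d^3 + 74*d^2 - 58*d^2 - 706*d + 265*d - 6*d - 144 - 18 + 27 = 20*d^3 + 16*d^2 - 447*d - 135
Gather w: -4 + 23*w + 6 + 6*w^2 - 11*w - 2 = 6*w^2 + 12*w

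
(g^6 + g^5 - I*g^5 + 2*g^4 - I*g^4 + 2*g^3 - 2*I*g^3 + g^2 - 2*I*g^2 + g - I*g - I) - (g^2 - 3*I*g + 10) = g^6 + g^5 - I*g^5 + 2*g^4 - I*g^4 + 2*g^3 - 2*I*g^3 - 2*I*g^2 + g + 2*I*g - 10 - I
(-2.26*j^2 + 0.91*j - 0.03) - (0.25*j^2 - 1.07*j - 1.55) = -2.51*j^2 + 1.98*j + 1.52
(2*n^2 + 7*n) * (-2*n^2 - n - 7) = -4*n^4 - 16*n^3 - 21*n^2 - 49*n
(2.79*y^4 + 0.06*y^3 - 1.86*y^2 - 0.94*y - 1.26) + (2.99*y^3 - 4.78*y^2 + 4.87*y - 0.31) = 2.79*y^4 + 3.05*y^3 - 6.64*y^2 + 3.93*y - 1.57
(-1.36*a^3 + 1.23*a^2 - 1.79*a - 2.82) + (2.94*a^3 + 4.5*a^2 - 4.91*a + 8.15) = 1.58*a^3 + 5.73*a^2 - 6.7*a + 5.33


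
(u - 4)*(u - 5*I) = u^2 - 4*u - 5*I*u + 20*I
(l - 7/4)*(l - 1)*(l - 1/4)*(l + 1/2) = l^4 - 5*l^3/2 + 15*l^2/16 + 25*l/32 - 7/32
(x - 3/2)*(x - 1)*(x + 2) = x^3 - x^2/2 - 7*x/2 + 3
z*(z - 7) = z^2 - 7*z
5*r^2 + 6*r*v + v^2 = (r + v)*(5*r + v)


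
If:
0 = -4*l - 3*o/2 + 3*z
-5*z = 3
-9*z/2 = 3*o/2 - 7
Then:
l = -23/8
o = 97/15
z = -3/5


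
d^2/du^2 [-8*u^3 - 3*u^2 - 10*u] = -48*u - 6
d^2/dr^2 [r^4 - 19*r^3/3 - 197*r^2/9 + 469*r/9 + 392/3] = 12*r^2 - 38*r - 394/9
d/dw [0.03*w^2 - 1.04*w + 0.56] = 0.06*w - 1.04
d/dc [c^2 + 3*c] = 2*c + 3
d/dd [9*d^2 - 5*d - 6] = 18*d - 5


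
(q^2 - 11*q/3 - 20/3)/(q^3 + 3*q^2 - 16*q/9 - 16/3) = 3*(q - 5)/(3*q^2 + 5*q - 12)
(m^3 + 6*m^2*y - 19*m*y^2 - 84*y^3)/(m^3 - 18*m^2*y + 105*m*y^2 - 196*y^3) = (m^2 + 10*m*y + 21*y^2)/(m^2 - 14*m*y + 49*y^2)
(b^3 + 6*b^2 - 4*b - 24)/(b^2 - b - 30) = (-b^3 - 6*b^2 + 4*b + 24)/(-b^2 + b + 30)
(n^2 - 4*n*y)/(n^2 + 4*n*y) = (n - 4*y)/(n + 4*y)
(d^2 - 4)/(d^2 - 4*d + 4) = (d + 2)/(d - 2)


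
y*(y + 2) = y^2 + 2*y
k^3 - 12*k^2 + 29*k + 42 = (k - 7)*(k - 6)*(k + 1)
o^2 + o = o*(o + 1)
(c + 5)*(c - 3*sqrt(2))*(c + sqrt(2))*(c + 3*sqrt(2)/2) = c^4 - sqrt(2)*c^3/2 + 5*c^3 - 12*c^2 - 5*sqrt(2)*c^2/2 - 60*c - 9*sqrt(2)*c - 45*sqrt(2)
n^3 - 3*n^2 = n^2*(n - 3)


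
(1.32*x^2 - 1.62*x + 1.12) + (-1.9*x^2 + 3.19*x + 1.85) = -0.58*x^2 + 1.57*x + 2.97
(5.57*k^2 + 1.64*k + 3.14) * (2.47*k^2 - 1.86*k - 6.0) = 13.7579*k^4 - 6.3094*k^3 - 28.7146*k^2 - 15.6804*k - 18.84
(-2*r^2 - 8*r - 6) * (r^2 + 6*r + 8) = -2*r^4 - 20*r^3 - 70*r^2 - 100*r - 48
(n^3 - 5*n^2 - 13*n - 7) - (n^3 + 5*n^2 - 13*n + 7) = -10*n^2 - 14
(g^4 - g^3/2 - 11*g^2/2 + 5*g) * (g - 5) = g^5 - 11*g^4/2 - 3*g^3 + 65*g^2/2 - 25*g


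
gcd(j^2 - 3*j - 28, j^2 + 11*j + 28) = j + 4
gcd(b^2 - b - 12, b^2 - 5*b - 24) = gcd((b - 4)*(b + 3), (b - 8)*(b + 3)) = b + 3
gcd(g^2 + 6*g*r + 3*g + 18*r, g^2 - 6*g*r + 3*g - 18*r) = g + 3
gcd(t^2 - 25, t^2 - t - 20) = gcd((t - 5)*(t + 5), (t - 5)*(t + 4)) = t - 5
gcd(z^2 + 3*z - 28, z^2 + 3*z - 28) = z^2 + 3*z - 28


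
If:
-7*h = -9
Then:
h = 9/7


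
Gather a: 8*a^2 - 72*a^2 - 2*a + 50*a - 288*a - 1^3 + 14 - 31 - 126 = -64*a^2 - 240*a - 144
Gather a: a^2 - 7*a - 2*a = a^2 - 9*a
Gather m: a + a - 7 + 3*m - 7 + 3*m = 2*a + 6*m - 14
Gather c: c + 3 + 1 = c + 4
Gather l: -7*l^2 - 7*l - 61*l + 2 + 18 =-7*l^2 - 68*l + 20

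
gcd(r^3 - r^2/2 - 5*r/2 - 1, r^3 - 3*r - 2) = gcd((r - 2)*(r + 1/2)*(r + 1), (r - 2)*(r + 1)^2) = r^2 - r - 2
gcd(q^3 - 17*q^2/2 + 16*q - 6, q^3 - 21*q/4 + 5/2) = q^2 - 5*q/2 + 1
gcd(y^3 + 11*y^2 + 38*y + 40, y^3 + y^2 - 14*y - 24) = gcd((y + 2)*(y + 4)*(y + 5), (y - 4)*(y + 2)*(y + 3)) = y + 2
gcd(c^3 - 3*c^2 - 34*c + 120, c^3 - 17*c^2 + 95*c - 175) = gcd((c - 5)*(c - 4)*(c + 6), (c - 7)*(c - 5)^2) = c - 5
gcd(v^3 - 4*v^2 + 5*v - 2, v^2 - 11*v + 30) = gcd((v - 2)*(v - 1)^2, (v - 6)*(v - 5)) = 1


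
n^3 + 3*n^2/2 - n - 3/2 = (n - 1)*(n + 1)*(n + 3/2)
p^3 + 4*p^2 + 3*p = p*(p + 1)*(p + 3)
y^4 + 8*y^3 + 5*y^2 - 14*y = y*(y - 1)*(y + 2)*(y + 7)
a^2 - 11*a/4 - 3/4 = (a - 3)*(a + 1/4)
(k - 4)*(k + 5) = k^2 + k - 20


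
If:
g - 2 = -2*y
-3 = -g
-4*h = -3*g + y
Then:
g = 3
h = 19/8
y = -1/2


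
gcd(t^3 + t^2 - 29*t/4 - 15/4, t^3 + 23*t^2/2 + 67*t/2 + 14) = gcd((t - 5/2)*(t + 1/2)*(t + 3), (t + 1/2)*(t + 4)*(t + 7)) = t + 1/2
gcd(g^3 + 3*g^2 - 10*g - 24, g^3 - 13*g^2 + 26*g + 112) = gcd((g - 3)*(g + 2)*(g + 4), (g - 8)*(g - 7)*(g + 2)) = g + 2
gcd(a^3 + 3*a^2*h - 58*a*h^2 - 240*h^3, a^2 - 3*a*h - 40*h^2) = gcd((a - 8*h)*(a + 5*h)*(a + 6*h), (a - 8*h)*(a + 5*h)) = a^2 - 3*a*h - 40*h^2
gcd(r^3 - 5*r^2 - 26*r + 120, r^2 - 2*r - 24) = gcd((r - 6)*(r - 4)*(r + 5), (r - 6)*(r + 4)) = r - 6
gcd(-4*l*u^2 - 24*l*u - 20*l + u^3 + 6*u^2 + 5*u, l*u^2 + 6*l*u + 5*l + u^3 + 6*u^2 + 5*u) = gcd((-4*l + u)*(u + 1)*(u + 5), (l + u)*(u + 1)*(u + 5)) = u^2 + 6*u + 5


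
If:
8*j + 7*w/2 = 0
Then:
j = -7*w/16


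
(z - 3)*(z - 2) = z^2 - 5*z + 6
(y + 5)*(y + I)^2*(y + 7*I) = y^4 + 5*y^3 + 9*I*y^3 - 15*y^2 + 45*I*y^2 - 75*y - 7*I*y - 35*I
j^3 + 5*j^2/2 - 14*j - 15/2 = (j - 3)*(j + 1/2)*(j + 5)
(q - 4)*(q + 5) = q^2 + q - 20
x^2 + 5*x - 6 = (x - 1)*(x + 6)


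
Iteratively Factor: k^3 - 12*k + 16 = (k + 4)*(k^2 - 4*k + 4) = (k - 2)*(k + 4)*(k - 2)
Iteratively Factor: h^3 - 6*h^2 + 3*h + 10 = (h - 2)*(h^2 - 4*h - 5) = (h - 2)*(h + 1)*(h - 5)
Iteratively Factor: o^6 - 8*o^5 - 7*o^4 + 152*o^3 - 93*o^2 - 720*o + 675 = (o - 1)*(o^5 - 7*o^4 - 14*o^3 + 138*o^2 + 45*o - 675) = (o - 1)*(o + 3)*(o^4 - 10*o^3 + 16*o^2 + 90*o - 225) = (o - 1)*(o + 3)^2*(o^3 - 13*o^2 + 55*o - 75) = (o - 5)*(o - 1)*(o + 3)^2*(o^2 - 8*o + 15) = (o - 5)^2*(o - 1)*(o + 3)^2*(o - 3)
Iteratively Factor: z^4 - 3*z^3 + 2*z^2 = (z - 1)*(z^3 - 2*z^2) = z*(z - 1)*(z^2 - 2*z) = z*(z - 2)*(z - 1)*(z)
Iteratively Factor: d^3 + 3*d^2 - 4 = (d - 1)*(d^2 + 4*d + 4) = (d - 1)*(d + 2)*(d + 2)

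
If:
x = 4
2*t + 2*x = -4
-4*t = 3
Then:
No Solution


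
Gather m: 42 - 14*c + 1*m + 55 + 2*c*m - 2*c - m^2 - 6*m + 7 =-16*c - m^2 + m*(2*c - 5) + 104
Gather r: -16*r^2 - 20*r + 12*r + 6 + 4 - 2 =-16*r^2 - 8*r + 8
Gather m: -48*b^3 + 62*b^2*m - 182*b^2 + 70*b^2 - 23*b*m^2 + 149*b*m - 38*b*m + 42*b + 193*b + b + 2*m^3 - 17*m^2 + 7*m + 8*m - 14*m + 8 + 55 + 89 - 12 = -48*b^3 - 112*b^2 + 236*b + 2*m^3 + m^2*(-23*b - 17) + m*(62*b^2 + 111*b + 1) + 140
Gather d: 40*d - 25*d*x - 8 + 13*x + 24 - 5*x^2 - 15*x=d*(40 - 25*x) - 5*x^2 - 2*x + 16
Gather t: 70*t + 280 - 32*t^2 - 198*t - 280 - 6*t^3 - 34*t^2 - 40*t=-6*t^3 - 66*t^2 - 168*t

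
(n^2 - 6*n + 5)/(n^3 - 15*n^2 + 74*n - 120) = (n - 1)/(n^2 - 10*n + 24)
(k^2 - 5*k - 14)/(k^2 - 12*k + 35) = (k + 2)/(k - 5)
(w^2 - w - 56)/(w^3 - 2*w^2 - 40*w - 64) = (w + 7)/(w^2 + 6*w + 8)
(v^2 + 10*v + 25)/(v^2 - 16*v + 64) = (v^2 + 10*v + 25)/(v^2 - 16*v + 64)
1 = 1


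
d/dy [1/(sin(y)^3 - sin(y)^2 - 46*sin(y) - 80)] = (-3*sin(y)^2 + 2*sin(y) + 46)*cos(y)/(-sin(y)^3 + sin(y)^2 + 46*sin(y) + 80)^2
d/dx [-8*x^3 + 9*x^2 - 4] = 6*x*(3 - 4*x)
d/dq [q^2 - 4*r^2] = 2*q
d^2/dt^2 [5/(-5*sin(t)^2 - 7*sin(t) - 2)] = 5*(100*sin(t)^3 + 5*sin(t)^2 - 146*sin(t) - 78)/((sin(t) + 1)^2*(5*sin(t) + 2)^3)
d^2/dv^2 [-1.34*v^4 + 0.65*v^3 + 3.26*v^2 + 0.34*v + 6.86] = -16.08*v^2 + 3.9*v + 6.52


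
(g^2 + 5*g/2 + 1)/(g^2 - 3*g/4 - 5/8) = 4*(g + 2)/(4*g - 5)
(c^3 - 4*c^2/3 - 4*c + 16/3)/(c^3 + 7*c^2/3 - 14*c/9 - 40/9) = 3*(c - 2)/(3*c + 5)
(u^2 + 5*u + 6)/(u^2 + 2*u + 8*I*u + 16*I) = (u + 3)/(u + 8*I)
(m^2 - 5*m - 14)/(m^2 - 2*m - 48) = (-m^2 + 5*m + 14)/(-m^2 + 2*m + 48)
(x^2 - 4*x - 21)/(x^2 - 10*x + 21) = (x + 3)/(x - 3)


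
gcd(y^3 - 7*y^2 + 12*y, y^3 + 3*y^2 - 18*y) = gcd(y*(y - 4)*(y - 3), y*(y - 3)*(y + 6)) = y^2 - 3*y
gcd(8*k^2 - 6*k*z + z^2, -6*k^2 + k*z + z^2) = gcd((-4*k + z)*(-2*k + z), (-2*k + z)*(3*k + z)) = -2*k + z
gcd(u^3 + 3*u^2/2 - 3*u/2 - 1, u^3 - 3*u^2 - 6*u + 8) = u^2 + u - 2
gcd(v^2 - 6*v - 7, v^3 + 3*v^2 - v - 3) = v + 1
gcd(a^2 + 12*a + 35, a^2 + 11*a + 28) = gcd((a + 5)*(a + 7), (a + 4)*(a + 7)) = a + 7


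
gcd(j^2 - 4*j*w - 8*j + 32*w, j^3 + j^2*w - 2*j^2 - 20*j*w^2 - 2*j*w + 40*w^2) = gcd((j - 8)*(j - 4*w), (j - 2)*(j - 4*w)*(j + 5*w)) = -j + 4*w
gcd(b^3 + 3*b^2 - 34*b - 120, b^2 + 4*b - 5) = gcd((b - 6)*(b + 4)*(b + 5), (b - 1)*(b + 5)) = b + 5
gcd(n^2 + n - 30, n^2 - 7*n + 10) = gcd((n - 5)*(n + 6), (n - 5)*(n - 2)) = n - 5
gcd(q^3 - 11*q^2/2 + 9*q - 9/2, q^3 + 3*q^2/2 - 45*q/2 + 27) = q^2 - 9*q/2 + 9/2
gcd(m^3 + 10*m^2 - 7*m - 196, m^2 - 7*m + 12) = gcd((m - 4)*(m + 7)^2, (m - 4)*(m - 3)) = m - 4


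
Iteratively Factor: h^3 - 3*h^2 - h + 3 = (h - 1)*(h^2 - 2*h - 3) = (h - 3)*(h - 1)*(h + 1)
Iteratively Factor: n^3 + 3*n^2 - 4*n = (n)*(n^2 + 3*n - 4) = n*(n - 1)*(n + 4)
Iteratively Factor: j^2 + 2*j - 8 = (j - 2)*(j + 4)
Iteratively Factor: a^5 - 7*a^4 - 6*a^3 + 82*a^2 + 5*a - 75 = (a - 1)*(a^4 - 6*a^3 - 12*a^2 + 70*a + 75) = (a - 1)*(a + 1)*(a^3 - 7*a^2 - 5*a + 75) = (a - 1)*(a + 1)*(a + 3)*(a^2 - 10*a + 25) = (a - 5)*(a - 1)*(a + 1)*(a + 3)*(a - 5)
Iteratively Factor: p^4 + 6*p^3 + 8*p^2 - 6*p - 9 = (p + 1)*(p^3 + 5*p^2 + 3*p - 9) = (p - 1)*(p + 1)*(p^2 + 6*p + 9) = (p - 1)*(p + 1)*(p + 3)*(p + 3)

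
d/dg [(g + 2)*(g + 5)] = 2*g + 7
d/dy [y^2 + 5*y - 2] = 2*y + 5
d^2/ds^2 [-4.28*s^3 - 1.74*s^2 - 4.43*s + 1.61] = -25.68*s - 3.48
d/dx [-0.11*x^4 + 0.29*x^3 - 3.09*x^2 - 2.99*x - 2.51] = -0.44*x^3 + 0.87*x^2 - 6.18*x - 2.99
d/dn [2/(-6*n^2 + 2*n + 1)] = 4*(6*n - 1)/(-6*n^2 + 2*n + 1)^2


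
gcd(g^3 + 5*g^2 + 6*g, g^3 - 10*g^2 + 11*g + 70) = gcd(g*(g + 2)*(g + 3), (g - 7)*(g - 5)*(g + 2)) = g + 2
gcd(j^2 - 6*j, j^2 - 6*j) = j^2 - 6*j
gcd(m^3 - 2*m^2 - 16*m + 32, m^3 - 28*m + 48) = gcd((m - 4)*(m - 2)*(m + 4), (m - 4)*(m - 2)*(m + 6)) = m^2 - 6*m + 8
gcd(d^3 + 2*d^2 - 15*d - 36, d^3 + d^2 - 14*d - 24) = d^2 - d - 12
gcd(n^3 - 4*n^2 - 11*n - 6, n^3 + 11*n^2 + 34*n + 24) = n + 1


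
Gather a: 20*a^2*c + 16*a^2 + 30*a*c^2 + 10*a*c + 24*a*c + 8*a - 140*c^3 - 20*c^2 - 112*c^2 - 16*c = a^2*(20*c + 16) + a*(30*c^2 + 34*c + 8) - 140*c^3 - 132*c^2 - 16*c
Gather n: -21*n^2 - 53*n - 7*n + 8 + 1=-21*n^2 - 60*n + 9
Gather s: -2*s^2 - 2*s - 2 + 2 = -2*s^2 - 2*s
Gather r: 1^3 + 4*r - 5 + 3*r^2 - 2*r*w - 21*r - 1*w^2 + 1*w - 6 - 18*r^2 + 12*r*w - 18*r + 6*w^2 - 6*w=-15*r^2 + r*(10*w - 35) + 5*w^2 - 5*w - 10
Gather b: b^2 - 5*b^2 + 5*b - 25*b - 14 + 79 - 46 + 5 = -4*b^2 - 20*b + 24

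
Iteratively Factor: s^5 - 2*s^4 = (s)*(s^4 - 2*s^3) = s^2*(s^3 - 2*s^2) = s^3*(s^2 - 2*s) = s^3*(s - 2)*(s)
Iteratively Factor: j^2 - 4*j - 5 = (j + 1)*(j - 5)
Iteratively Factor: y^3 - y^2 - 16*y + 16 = (y - 4)*(y^2 + 3*y - 4) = (y - 4)*(y - 1)*(y + 4)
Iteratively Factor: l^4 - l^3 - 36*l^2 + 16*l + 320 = (l + 4)*(l^3 - 5*l^2 - 16*l + 80) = (l + 4)^2*(l^2 - 9*l + 20) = (l - 5)*(l + 4)^2*(l - 4)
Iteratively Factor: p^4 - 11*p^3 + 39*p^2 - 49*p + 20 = (p - 1)*(p^3 - 10*p^2 + 29*p - 20) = (p - 1)^2*(p^2 - 9*p + 20) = (p - 4)*(p - 1)^2*(p - 5)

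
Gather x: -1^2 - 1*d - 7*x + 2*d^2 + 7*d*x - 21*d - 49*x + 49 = 2*d^2 - 22*d + x*(7*d - 56) + 48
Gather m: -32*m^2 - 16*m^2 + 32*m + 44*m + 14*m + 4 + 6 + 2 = -48*m^2 + 90*m + 12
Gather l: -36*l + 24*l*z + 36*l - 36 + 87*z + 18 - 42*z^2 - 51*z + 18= 24*l*z - 42*z^2 + 36*z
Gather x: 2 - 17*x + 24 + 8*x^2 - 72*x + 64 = 8*x^2 - 89*x + 90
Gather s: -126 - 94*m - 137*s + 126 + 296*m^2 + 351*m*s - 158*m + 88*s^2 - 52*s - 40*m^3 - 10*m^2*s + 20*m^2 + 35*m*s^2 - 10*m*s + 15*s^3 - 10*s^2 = -40*m^3 + 316*m^2 - 252*m + 15*s^3 + s^2*(35*m + 78) + s*(-10*m^2 + 341*m - 189)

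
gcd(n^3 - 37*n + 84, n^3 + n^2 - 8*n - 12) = n - 3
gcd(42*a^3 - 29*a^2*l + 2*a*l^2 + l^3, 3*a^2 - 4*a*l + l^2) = 3*a - l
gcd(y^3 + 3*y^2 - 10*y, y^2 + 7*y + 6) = 1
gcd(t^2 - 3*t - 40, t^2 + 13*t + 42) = 1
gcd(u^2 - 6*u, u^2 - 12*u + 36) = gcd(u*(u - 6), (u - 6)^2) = u - 6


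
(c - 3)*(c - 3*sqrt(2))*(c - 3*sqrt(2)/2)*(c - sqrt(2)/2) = c^4 - 5*sqrt(2)*c^3 - 3*c^3 + 27*c^2/2 + 15*sqrt(2)*c^2 - 81*c/2 - 9*sqrt(2)*c/2 + 27*sqrt(2)/2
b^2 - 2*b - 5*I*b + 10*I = (b - 2)*(b - 5*I)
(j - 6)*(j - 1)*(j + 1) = j^3 - 6*j^2 - j + 6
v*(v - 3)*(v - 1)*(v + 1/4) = v^4 - 15*v^3/4 + 2*v^2 + 3*v/4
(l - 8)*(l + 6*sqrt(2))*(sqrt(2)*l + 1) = sqrt(2)*l^3 - 8*sqrt(2)*l^2 + 13*l^2 - 104*l + 6*sqrt(2)*l - 48*sqrt(2)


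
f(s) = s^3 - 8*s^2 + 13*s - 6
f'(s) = 3*s^2 - 16*s + 13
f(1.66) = -1.89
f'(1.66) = -5.29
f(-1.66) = -54.20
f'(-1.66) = 47.83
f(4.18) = -18.40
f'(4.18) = -1.46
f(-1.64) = -53.25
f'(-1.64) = 47.31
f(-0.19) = -8.77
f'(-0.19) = 16.15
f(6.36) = 10.34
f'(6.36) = 32.59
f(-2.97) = -141.38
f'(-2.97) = 86.98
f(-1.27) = -37.46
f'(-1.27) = 38.16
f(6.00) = 0.00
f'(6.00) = 25.00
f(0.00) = -6.00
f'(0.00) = 13.00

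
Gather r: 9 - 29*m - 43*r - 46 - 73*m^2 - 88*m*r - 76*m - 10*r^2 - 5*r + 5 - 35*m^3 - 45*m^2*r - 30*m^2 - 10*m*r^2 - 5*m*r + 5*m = -35*m^3 - 103*m^2 - 100*m + r^2*(-10*m - 10) + r*(-45*m^2 - 93*m - 48) - 32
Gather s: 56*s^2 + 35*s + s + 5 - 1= 56*s^2 + 36*s + 4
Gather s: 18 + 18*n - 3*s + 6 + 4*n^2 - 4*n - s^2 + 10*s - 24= 4*n^2 + 14*n - s^2 + 7*s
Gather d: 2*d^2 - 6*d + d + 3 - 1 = 2*d^2 - 5*d + 2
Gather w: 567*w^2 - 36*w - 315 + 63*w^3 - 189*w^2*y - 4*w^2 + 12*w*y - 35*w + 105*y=63*w^3 + w^2*(563 - 189*y) + w*(12*y - 71) + 105*y - 315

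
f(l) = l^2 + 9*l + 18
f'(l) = 2*l + 9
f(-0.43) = 14.31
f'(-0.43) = 8.14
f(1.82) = 37.69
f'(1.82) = 12.64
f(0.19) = 19.75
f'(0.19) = 9.38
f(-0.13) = 16.85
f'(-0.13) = 8.74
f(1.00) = 28.00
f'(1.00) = 11.00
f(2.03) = 40.39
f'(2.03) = 13.06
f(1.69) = 36.07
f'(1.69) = 12.38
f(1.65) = 35.57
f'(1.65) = 12.30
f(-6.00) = 0.00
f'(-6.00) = -3.00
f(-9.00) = 18.00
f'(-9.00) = -9.00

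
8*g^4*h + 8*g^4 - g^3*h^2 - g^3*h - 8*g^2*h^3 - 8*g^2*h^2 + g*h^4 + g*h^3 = (-8*g + h)*(-g + h)*(g + h)*(g*h + g)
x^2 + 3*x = x*(x + 3)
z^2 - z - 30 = (z - 6)*(z + 5)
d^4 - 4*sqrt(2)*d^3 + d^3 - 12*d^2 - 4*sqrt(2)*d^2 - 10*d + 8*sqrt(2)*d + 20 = (d - 1)*(d + 2)*(d - 5*sqrt(2))*(d + sqrt(2))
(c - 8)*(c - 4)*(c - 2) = c^3 - 14*c^2 + 56*c - 64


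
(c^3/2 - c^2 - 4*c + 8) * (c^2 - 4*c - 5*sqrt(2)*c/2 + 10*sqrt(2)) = c^5/2 - 3*c^4 - 5*sqrt(2)*c^4/4 + 15*sqrt(2)*c^3/2 + 24*c^2 - 60*sqrt(2)*c - 32*c + 80*sqrt(2)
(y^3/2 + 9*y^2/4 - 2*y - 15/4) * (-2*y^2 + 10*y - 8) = -y^5 + y^4/2 + 45*y^3/2 - 61*y^2/2 - 43*y/2 + 30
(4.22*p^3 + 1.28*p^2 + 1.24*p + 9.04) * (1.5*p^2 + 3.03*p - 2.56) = 6.33*p^5 + 14.7066*p^4 - 5.0648*p^3 + 14.0404*p^2 + 24.2168*p - 23.1424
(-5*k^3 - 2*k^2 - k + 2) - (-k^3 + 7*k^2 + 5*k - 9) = -4*k^3 - 9*k^2 - 6*k + 11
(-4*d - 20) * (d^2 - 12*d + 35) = -4*d^3 + 28*d^2 + 100*d - 700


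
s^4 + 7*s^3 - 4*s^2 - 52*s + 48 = (s - 2)*(s - 1)*(s + 4)*(s + 6)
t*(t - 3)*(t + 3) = t^3 - 9*t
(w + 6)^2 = w^2 + 12*w + 36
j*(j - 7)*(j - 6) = j^3 - 13*j^2 + 42*j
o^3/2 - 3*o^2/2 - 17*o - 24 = (o/2 + 1)*(o - 8)*(o + 3)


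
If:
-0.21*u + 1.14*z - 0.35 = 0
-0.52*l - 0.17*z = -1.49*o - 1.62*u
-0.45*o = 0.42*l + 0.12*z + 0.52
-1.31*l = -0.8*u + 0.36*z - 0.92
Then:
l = 4.49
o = -5.76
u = 6.91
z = 1.58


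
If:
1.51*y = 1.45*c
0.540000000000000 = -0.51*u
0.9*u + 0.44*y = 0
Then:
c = 2.26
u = -1.06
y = 2.17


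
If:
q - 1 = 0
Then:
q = 1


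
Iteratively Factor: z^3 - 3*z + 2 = (z + 2)*(z^2 - 2*z + 1) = (z - 1)*(z + 2)*(z - 1)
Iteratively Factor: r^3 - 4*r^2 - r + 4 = (r + 1)*(r^2 - 5*r + 4) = (r - 1)*(r + 1)*(r - 4)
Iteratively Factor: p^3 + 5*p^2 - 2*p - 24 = (p + 3)*(p^2 + 2*p - 8) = (p - 2)*(p + 3)*(p + 4)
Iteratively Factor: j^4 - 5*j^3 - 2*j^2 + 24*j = (j)*(j^3 - 5*j^2 - 2*j + 24) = j*(j + 2)*(j^2 - 7*j + 12) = j*(j - 4)*(j + 2)*(j - 3)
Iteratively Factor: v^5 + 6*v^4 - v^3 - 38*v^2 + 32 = (v + 4)*(v^4 + 2*v^3 - 9*v^2 - 2*v + 8) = (v - 1)*(v + 4)*(v^3 + 3*v^2 - 6*v - 8) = (v - 2)*(v - 1)*(v + 4)*(v^2 + 5*v + 4) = (v - 2)*(v - 1)*(v + 4)^2*(v + 1)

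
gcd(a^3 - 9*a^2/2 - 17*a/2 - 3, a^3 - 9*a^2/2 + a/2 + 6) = a + 1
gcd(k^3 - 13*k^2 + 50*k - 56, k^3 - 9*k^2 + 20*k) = k - 4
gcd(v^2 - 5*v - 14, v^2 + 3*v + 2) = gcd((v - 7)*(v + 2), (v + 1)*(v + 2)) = v + 2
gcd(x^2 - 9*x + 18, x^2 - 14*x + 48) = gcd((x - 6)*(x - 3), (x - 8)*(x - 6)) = x - 6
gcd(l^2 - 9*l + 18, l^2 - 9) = l - 3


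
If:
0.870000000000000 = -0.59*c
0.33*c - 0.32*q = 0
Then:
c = -1.47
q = -1.52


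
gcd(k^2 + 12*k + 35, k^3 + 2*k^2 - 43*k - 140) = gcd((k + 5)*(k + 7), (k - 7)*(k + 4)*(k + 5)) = k + 5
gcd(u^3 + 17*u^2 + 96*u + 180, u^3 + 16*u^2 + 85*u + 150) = u^2 + 11*u + 30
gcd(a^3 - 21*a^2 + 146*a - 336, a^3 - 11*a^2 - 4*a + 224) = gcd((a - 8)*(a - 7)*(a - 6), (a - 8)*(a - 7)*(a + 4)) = a^2 - 15*a + 56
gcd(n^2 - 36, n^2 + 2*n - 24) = n + 6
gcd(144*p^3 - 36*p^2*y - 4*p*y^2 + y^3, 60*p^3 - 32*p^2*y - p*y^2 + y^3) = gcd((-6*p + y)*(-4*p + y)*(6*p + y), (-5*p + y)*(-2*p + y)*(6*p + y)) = 6*p + y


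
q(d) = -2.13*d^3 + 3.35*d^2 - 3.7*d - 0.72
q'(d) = -6.39*d^2 + 6.7*d - 3.7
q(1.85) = -9.59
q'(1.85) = -13.17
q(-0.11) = -0.27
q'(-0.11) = -4.51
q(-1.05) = 9.32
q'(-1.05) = -17.78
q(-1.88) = 32.23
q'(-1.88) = -38.88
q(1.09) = -3.53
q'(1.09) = -3.99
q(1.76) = -8.47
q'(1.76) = -11.70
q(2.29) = -17.20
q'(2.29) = -21.87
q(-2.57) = 67.07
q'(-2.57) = -63.12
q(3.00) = -39.18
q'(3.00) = -41.11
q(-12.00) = 4206.72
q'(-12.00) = -1004.26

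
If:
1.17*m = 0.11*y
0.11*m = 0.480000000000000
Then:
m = 4.36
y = 46.41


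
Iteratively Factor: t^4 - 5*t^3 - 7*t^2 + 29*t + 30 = (t + 2)*(t^3 - 7*t^2 + 7*t + 15) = (t + 1)*(t + 2)*(t^2 - 8*t + 15) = (t - 5)*(t + 1)*(t + 2)*(t - 3)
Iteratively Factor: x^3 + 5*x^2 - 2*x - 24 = (x + 4)*(x^2 + x - 6) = (x - 2)*(x + 4)*(x + 3)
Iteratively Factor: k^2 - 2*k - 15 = (k + 3)*(k - 5)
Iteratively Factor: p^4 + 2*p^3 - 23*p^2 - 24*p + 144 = (p - 3)*(p^3 + 5*p^2 - 8*p - 48) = (p - 3)*(p + 4)*(p^2 + p - 12) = (p - 3)*(p + 4)^2*(p - 3)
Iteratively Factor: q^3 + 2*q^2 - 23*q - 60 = (q - 5)*(q^2 + 7*q + 12) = (q - 5)*(q + 3)*(q + 4)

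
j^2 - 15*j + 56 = (j - 8)*(j - 7)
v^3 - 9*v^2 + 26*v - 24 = (v - 4)*(v - 3)*(v - 2)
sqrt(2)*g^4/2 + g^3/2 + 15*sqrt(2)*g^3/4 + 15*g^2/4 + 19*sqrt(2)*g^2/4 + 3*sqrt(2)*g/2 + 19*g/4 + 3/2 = (g/2 + 1/2)*(g + 1/2)*(g + 6)*(sqrt(2)*g + 1)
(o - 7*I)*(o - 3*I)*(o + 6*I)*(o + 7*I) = o^4 + 3*I*o^3 + 67*o^2 + 147*I*o + 882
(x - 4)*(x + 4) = x^2 - 16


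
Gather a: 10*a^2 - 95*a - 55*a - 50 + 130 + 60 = 10*a^2 - 150*a + 140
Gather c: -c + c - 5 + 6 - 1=0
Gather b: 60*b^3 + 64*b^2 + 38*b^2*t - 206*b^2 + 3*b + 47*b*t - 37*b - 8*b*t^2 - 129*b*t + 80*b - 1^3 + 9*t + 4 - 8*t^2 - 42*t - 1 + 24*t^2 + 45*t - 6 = 60*b^3 + b^2*(38*t - 142) + b*(-8*t^2 - 82*t + 46) + 16*t^2 + 12*t - 4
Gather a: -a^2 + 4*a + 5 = -a^2 + 4*a + 5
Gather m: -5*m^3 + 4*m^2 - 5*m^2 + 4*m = -5*m^3 - m^2 + 4*m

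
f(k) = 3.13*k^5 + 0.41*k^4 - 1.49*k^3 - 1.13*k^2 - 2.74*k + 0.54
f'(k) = 15.65*k^4 + 1.64*k^3 - 4.47*k^2 - 2.26*k - 2.74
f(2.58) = 336.33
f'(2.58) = 683.25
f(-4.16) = -3677.08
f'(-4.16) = 4498.16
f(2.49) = 279.07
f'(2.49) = 590.84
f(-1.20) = -2.16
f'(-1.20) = 23.15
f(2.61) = 357.32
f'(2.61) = 716.30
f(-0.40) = 1.53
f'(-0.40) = -2.26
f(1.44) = 10.95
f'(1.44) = 56.93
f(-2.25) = -152.03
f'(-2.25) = 362.13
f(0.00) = 0.54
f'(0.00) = -2.74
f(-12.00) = -767896.98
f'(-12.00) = 321065.18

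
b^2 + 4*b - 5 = (b - 1)*(b + 5)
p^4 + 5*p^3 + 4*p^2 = p^2*(p + 1)*(p + 4)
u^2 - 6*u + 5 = (u - 5)*(u - 1)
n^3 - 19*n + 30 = (n - 3)*(n - 2)*(n + 5)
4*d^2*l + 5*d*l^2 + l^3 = l*(d + l)*(4*d + l)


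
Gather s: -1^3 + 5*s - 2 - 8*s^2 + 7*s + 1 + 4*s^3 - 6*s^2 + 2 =4*s^3 - 14*s^2 + 12*s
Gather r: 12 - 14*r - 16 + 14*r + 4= 0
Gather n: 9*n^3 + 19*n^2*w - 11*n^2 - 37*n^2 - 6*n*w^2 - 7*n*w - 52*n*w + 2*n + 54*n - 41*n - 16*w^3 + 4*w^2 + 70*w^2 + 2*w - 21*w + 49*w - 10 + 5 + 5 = 9*n^3 + n^2*(19*w - 48) + n*(-6*w^2 - 59*w + 15) - 16*w^3 + 74*w^2 + 30*w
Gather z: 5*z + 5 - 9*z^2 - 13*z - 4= -9*z^2 - 8*z + 1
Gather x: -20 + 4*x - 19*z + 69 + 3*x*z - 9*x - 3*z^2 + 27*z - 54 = x*(3*z - 5) - 3*z^2 + 8*z - 5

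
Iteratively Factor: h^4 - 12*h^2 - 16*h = (h + 2)*(h^3 - 2*h^2 - 8*h) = (h + 2)^2*(h^2 - 4*h) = h*(h + 2)^2*(h - 4)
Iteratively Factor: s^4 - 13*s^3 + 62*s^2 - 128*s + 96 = (s - 4)*(s^3 - 9*s^2 + 26*s - 24) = (s - 4)*(s - 2)*(s^2 - 7*s + 12) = (s - 4)*(s - 3)*(s - 2)*(s - 4)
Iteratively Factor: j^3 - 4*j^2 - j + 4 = (j - 1)*(j^2 - 3*j - 4) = (j - 4)*(j - 1)*(j + 1)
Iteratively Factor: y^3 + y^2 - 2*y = (y - 1)*(y^2 + 2*y) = y*(y - 1)*(y + 2)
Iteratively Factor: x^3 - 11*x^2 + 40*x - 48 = (x - 4)*(x^2 - 7*x + 12) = (x - 4)*(x - 3)*(x - 4)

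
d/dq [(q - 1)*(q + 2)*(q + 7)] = 3*q^2 + 16*q + 5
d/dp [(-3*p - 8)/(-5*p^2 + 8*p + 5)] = (-15*p^2 - 80*p + 49)/(25*p^4 - 80*p^3 + 14*p^2 + 80*p + 25)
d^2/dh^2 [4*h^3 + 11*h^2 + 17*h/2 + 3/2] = 24*h + 22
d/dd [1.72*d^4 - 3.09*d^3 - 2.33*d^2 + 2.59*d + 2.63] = 6.88*d^3 - 9.27*d^2 - 4.66*d + 2.59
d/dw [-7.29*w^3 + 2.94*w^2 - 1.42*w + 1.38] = -21.87*w^2 + 5.88*w - 1.42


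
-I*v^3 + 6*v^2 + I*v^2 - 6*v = v*(v + 6*I)*(-I*v + I)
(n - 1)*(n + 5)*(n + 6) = n^3 + 10*n^2 + 19*n - 30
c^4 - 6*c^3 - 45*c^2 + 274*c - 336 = (c - 8)*(c - 3)*(c - 2)*(c + 7)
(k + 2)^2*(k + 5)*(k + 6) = k^4 + 15*k^3 + 78*k^2 + 164*k + 120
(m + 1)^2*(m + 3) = m^3 + 5*m^2 + 7*m + 3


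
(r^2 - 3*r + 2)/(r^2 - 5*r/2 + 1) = 2*(r - 1)/(2*r - 1)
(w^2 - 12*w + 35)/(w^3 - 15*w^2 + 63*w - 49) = (w - 5)/(w^2 - 8*w + 7)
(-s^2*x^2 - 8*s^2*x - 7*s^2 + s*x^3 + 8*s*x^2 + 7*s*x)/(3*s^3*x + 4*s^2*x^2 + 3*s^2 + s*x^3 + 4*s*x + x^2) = s*(-s*x^2 - 8*s*x - 7*s + x^3 + 8*x^2 + 7*x)/(3*s^3*x + 4*s^2*x^2 + 3*s^2 + s*x^3 + 4*s*x + x^2)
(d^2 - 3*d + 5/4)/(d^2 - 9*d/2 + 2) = (d - 5/2)/(d - 4)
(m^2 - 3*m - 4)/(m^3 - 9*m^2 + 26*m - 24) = (m + 1)/(m^2 - 5*m + 6)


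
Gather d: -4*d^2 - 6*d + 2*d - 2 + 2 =-4*d^2 - 4*d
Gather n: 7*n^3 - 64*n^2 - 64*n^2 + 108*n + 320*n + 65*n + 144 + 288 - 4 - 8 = 7*n^3 - 128*n^2 + 493*n + 420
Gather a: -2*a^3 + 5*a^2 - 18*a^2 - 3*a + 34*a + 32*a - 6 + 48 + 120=-2*a^3 - 13*a^2 + 63*a + 162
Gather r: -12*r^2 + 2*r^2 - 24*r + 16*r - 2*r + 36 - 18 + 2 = -10*r^2 - 10*r + 20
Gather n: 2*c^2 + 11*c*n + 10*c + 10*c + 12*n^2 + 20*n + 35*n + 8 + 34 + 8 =2*c^2 + 20*c + 12*n^2 + n*(11*c + 55) + 50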